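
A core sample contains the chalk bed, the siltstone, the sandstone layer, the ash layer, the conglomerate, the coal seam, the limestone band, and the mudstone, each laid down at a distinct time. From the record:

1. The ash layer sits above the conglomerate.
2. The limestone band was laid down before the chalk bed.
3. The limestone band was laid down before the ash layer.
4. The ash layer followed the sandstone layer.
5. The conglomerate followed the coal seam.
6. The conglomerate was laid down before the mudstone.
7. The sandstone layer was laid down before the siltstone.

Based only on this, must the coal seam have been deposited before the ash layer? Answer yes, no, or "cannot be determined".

Chain the constraints: the coal seam → the conglomerate → the ash layer. Each link is directly stated, so the coal seam comes before the ash layer.

yes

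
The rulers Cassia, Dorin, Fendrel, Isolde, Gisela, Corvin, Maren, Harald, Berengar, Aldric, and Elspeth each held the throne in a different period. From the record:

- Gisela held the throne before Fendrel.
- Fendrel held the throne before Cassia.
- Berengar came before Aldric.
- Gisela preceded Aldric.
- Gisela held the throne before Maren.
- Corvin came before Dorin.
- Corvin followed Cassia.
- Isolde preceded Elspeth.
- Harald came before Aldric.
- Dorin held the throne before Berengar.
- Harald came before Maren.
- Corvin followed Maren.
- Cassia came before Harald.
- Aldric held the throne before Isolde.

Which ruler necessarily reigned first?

Gisela has a chain of constraints placing them before every other ruler, so Gisela must be first.

Gisela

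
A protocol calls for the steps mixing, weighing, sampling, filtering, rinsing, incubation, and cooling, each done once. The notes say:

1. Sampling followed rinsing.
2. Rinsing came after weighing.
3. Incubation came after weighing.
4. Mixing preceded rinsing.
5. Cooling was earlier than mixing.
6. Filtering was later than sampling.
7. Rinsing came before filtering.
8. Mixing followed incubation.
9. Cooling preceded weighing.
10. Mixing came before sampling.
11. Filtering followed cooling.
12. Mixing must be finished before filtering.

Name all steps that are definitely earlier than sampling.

cooling, incubation, mixing, rinsing, weighing

Directly stated before sampling: mixing and rinsing.
Cooling reaches sampling via cooling → mixing → sampling.
Incubation reaches sampling via incubation → mixing → sampling.
Weighing reaches sampling via weighing → rinsing → sampling.
No chain forces filtering ahead of sampling.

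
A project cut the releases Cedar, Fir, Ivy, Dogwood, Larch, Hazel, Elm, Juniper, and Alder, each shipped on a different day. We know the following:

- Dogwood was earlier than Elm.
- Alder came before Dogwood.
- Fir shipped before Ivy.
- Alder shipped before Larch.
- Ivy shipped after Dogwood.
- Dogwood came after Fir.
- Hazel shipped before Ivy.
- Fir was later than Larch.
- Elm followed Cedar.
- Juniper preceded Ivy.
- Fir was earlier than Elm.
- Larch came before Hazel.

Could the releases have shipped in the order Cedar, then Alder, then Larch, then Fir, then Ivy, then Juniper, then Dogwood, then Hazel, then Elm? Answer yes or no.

no

The constraints require Hazel before Ivy, but in the proposed sequence Ivy appears ahead of Hazel. That one violation is enough.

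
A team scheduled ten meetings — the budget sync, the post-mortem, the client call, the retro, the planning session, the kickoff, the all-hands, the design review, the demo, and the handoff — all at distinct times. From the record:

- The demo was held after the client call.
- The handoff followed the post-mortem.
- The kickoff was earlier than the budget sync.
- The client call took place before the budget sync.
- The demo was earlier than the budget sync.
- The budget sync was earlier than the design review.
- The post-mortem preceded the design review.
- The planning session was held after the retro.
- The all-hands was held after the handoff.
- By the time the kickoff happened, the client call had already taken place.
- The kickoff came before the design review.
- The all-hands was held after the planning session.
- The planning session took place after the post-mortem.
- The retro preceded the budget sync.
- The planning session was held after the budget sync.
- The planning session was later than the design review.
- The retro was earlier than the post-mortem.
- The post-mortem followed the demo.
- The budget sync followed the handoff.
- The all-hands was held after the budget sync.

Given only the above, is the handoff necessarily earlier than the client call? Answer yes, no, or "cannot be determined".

Tracing the constraints gives the client call → the demo → the post-mortem → the handoff, so the client call must come before the handoff.
That means the handoff cannot be before the client call.

no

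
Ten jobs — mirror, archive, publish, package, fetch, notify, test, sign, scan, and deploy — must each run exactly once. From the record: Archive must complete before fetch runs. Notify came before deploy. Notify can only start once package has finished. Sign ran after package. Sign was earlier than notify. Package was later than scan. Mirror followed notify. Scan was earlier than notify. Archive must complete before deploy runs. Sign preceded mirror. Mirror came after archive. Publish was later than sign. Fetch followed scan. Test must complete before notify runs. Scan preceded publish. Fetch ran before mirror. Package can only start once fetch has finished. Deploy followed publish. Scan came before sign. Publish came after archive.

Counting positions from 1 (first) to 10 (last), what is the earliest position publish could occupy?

6

Archive, fetch, package, scan, and sign must all come before publish — 5 forced predecessors.
Nothing else is forced ahead of publish, so its earliest slot is position 5 + 1 = 6.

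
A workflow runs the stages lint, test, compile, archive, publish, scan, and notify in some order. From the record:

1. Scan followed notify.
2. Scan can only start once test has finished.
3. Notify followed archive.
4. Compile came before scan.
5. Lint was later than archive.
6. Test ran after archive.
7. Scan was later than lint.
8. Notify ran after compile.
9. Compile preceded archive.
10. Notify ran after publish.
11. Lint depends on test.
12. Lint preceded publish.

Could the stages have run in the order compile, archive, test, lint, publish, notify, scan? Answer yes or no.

yes

Check each stated constraint against the proposed order — e.g. compile is ahead of notify; compile is ahead of scan. Every pair is in the required order; nothing is violated.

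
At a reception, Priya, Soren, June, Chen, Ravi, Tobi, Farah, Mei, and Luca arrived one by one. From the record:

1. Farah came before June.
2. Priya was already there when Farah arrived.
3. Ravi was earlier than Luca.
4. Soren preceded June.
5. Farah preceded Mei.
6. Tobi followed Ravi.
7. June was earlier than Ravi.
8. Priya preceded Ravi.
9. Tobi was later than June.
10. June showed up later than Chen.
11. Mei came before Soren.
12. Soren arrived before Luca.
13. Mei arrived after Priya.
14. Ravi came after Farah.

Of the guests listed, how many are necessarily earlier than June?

5

Directly stated before June: Chen, Farah, and Soren.
Mei reaches June via Mei → Soren → June.
Priya reaches June via Priya → Farah → June.
No chain forces Luca (or any of the others) ahead of June.
That's Chen, Farah, Mei, Priya, and Soren — 5 in all.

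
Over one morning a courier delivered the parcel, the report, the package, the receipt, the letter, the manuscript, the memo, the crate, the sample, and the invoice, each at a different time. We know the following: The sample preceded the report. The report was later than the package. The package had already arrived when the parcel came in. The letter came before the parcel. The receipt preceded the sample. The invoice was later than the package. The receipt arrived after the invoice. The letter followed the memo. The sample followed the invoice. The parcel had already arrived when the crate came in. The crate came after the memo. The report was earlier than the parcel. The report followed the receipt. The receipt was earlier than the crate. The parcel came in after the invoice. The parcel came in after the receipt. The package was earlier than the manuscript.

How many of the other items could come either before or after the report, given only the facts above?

Forced before the report: the invoice, the package, the receipt, and the sample; forced after the report: the crate and the parcel.
That leaves the letter, the manuscript, and the memo with no forced order relative to the report — 3.

3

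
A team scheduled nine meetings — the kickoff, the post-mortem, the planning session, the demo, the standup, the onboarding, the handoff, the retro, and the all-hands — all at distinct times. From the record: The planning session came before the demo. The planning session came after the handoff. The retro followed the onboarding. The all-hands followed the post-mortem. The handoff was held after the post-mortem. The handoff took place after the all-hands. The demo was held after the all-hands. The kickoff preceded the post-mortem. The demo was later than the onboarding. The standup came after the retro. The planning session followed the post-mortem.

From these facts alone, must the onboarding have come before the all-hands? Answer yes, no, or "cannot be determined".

cannot be determined

No chain of stated constraints runs from the onboarding to the all-hands, and none runs from the all-hands to the onboarding either.
So the relative order of the onboarding and the all-hands is not fixed by the given facts.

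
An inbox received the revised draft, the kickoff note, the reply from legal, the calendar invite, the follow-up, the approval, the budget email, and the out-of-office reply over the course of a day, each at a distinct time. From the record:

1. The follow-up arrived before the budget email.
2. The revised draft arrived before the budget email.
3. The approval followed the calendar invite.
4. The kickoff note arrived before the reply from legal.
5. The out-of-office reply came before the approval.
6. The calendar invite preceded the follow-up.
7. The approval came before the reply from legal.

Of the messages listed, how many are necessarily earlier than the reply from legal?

4

Directly stated before the reply from legal: the approval and the kickoff note.
The calendar invite reaches the reply from legal via the calendar invite → the approval → the reply from legal.
The out-of-office reply reaches the reply from legal via the out-of-office reply → the approval → the reply from legal.
No chain forces the follow-up (or any of the others) ahead of the reply from legal.
That's the approval, the calendar invite, the kickoff note, and the out-of-office reply — 4 in all.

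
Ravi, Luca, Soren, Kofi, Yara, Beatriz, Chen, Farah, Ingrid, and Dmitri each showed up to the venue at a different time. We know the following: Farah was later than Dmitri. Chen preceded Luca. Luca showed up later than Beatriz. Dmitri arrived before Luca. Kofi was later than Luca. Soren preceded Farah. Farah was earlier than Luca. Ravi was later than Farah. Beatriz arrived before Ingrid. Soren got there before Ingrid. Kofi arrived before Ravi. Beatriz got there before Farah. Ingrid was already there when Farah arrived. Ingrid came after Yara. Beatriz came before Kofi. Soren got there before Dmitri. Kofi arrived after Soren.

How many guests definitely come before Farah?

Directly stated before Farah: Beatriz, Dmitri, Ingrid, and Soren.
Yara reaches Farah via Yara → Ingrid → Farah.
No chain forces Luca (or any of the others) ahead of Farah.
That's Beatriz, Dmitri, Ingrid, Soren, and Yara — 5 in all.

5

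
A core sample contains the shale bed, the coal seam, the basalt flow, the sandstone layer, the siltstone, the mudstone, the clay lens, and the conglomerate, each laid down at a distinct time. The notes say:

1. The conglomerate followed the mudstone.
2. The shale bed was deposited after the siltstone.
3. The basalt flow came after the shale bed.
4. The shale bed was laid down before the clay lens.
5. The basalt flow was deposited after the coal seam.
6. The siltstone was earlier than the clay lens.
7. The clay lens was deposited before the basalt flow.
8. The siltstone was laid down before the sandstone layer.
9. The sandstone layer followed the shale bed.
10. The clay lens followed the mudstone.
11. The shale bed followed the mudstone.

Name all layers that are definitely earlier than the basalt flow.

the clay lens, the coal seam, the mudstone, the shale bed, the siltstone

Directly stated before the basalt flow: the clay lens, the coal seam, and the shale bed.
The mudstone reaches the basalt flow via the mudstone → the shale bed → the basalt flow.
The siltstone reaches the basalt flow via the siltstone → the shale bed → the basalt flow.
No chain forces the sandstone layer (or any of the others) ahead of the basalt flow.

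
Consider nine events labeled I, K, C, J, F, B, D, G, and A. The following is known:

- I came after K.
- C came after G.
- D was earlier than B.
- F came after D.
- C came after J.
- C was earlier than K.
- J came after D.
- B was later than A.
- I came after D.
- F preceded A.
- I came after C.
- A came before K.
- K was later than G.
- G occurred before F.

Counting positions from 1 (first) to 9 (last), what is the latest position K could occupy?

8

K must come before I — 1 event forced after it.
Everything else can be placed before K in some valid order, so K can sit as late as position 9 − 1 = 8.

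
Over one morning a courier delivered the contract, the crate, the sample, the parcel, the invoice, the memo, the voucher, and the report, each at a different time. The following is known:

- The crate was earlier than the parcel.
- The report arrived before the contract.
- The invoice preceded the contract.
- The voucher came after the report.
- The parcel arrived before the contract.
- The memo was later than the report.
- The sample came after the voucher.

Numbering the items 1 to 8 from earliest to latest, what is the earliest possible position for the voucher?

The report must come before the voucher — 1 forced predecessor.
Nothing else is forced ahead of the voucher, so its earliest slot is position 1 + 1 = 2.

2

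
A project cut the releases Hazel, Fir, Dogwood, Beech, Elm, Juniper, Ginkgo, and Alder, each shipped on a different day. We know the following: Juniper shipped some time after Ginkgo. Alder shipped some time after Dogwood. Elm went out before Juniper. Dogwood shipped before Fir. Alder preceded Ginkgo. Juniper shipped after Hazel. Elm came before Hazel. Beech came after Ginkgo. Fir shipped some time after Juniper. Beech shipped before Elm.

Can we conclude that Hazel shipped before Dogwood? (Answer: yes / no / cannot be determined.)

no

Tracing the constraints gives Dogwood → Alder → Ginkgo → Beech → Elm → Hazel, so Dogwood must come before Hazel.
That means Hazel cannot be before Dogwood.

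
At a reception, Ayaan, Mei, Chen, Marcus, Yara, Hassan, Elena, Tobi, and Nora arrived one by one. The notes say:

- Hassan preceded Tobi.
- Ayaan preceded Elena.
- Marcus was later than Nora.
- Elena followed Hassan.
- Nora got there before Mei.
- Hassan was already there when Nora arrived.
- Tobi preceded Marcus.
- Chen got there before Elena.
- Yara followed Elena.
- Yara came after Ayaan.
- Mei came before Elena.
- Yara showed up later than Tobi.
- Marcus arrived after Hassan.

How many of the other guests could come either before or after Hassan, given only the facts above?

2

Forced after Hassan: Elena, Marcus, Mei, Nora, Tobi, and Yara.
That leaves Ayaan and Chen with no forced order relative to Hassan — 2.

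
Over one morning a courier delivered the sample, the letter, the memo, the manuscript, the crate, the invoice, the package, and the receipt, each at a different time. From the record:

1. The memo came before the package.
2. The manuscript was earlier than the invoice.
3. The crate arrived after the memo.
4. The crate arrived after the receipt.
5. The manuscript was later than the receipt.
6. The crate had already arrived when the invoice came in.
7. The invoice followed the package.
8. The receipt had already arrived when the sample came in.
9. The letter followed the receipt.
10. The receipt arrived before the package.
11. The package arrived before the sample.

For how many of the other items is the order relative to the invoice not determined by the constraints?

2

Forced before the invoice: the crate, the manuscript, the memo, the package, and the receipt.
That leaves the letter and the sample with no forced order relative to the invoice — 2.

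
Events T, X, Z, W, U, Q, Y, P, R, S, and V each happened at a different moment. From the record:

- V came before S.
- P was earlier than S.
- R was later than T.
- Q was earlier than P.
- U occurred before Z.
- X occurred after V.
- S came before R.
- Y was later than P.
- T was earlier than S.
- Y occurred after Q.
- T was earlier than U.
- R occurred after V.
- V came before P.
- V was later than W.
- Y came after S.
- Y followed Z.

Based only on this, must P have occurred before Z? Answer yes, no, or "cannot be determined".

No chain of stated constraints runs from P to Z, and none runs from Z to P either.
So the relative order of P and Z is not fixed by the given facts.

cannot be determined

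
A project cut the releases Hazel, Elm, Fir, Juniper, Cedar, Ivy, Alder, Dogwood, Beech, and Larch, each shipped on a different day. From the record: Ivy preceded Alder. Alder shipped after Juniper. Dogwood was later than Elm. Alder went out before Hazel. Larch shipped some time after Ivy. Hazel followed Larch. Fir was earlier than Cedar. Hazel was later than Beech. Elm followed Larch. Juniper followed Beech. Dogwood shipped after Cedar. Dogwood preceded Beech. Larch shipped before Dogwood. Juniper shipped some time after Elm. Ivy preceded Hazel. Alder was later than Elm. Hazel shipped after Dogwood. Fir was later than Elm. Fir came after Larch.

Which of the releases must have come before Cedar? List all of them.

Elm, Fir, Ivy, Larch

Directly stated before Cedar: Fir.
Elm reaches Cedar via Elm → Fir → Cedar.
Ivy reaches Cedar via Ivy → Larch → Fir → Cedar.
Larch reaches Cedar via Larch → Fir → Cedar.
No chain forces Dogwood (or any of the others) ahead of Cedar.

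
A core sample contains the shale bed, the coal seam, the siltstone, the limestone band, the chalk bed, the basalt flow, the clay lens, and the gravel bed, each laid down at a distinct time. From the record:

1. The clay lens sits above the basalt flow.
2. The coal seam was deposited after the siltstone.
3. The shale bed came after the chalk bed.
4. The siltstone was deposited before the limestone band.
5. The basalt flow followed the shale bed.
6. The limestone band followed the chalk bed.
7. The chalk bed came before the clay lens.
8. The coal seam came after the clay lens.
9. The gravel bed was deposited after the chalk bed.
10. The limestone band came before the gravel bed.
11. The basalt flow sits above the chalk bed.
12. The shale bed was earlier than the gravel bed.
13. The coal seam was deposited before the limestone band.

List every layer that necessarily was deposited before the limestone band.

the basalt flow, the chalk bed, the clay lens, the coal seam, the shale bed, the siltstone

Directly stated before the limestone band: the chalk bed, the coal seam, and the siltstone.
The basalt flow reaches the limestone band via the basalt flow → the clay lens → the coal seam → the limestone band.
The clay lens reaches the limestone band via the clay lens → the coal seam → the limestone band.
The shale bed reaches the limestone band via the shale bed → the basalt flow → the clay lens → the coal seam → the limestone band.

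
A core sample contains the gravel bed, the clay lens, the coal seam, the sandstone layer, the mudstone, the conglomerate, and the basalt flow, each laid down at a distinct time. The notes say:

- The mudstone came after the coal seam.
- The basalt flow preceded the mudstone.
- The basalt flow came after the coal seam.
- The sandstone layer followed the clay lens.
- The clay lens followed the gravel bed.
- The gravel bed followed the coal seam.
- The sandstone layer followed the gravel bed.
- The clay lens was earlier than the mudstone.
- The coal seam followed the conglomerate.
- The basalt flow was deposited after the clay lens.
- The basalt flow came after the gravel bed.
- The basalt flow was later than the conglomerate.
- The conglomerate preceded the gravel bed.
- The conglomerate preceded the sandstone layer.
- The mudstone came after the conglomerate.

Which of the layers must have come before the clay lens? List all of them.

Directly stated before the clay lens: the gravel bed.
The coal seam reaches the clay lens via the coal seam → the gravel bed → the clay lens.
The conglomerate reaches the clay lens via the conglomerate → the gravel bed → the clay lens.
No chain forces the mudstone (or any of the others) ahead of the clay lens.

the coal seam, the conglomerate, the gravel bed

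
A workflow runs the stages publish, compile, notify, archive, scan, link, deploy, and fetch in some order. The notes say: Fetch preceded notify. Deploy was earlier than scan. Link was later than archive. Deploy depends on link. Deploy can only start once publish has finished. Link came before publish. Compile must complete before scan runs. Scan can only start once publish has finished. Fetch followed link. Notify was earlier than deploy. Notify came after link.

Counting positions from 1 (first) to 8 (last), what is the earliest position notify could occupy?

Archive, fetch, and link must all come before notify — 3 forced predecessors.
Nothing else is forced ahead of notify, so its earliest slot is position 3 + 1 = 4.

4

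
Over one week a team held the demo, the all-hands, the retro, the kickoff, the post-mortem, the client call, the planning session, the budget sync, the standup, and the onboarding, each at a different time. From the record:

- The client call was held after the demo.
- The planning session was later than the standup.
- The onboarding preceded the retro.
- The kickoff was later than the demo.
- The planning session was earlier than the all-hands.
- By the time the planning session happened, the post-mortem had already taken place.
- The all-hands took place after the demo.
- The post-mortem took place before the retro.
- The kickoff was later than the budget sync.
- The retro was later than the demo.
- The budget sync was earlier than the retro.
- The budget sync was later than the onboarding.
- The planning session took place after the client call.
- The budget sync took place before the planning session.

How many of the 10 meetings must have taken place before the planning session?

6

Directly stated before the planning session: the budget sync, the client call, the post-mortem, and the standup.
The demo reaches the planning session via the demo → the client call → the planning session.
The onboarding reaches the planning session via the onboarding → the budget sync → the planning session.
No chain forces the kickoff (or any of the others) ahead of the planning session.
That's the budget sync, the client call, the demo, the onboarding, the post-mortem, and the standup — 6 in all.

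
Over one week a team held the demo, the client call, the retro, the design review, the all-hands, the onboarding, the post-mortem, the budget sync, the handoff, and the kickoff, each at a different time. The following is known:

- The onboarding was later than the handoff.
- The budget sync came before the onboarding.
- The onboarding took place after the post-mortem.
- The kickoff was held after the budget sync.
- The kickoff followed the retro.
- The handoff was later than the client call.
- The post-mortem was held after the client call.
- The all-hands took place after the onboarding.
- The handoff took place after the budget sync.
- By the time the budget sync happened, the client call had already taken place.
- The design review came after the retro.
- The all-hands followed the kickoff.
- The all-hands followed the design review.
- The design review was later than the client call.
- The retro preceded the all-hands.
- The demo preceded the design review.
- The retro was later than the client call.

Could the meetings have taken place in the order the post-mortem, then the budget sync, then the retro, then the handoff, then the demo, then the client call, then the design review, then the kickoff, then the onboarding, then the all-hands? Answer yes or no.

no

The constraints require the client call before the retro, but in the proposed sequence the retro appears ahead of the client call. That one violation is enough.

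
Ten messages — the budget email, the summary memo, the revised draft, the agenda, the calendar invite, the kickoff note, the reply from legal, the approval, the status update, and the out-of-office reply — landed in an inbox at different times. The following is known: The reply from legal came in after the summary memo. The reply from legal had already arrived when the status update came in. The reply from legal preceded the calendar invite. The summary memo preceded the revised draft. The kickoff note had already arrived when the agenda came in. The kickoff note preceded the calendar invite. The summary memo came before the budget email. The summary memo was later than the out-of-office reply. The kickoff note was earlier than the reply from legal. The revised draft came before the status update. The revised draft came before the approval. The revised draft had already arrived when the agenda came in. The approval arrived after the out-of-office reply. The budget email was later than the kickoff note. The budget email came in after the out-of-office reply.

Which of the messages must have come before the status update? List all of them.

Directly stated before the status update: the reply from legal and the revised draft.
The kickoff note reaches the status update via the kickoff note → the reply from legal → the status update.
The out-of-office reply reaches the status update via the out-of-office reply → the summary memo → the revised draft → the status update.
The summary memo reaches the status update via the summary memo → the revised draft → the status update.

the kickoff note, the out-of-office reply, the reply from legal, the revised draft, the summary memo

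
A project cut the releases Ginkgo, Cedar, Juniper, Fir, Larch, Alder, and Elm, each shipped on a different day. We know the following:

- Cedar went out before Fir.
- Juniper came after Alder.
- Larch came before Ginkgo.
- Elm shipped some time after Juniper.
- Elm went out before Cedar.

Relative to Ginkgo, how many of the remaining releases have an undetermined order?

Forced before Ginkgo: Larch.
That leaves Alder, Cedar, Elm, Fir, and Juniper with no forced order relative to Ginkgo — 5.

5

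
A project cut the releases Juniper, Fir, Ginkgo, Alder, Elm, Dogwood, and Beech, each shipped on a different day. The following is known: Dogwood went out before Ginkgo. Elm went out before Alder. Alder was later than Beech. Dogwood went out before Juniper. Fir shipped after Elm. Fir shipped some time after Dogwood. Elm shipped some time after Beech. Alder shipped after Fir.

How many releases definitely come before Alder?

4

Directly stated before Alder: Beech, Elm, and Fir.
Dogwood reaches Alder via Dogwood → Fir → Alder.
That's Beech, Dogwood, Elm, and Fir — 4 in all.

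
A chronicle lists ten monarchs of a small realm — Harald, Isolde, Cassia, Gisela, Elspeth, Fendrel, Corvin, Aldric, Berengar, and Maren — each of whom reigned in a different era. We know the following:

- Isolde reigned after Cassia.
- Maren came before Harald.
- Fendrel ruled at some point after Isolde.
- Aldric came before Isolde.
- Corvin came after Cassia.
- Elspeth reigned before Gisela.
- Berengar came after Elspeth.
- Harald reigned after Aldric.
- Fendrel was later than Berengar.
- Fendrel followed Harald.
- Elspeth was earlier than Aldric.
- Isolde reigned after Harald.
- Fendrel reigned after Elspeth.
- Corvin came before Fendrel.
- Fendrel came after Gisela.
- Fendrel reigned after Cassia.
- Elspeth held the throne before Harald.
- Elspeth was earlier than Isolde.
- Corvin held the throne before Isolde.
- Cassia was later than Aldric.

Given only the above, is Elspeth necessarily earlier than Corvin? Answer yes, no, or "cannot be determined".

yes

Chain the constraints: Elspeth → Aldric → Cassia → Corvin. Each link is directly stated, so Elspeth comes before Corvin.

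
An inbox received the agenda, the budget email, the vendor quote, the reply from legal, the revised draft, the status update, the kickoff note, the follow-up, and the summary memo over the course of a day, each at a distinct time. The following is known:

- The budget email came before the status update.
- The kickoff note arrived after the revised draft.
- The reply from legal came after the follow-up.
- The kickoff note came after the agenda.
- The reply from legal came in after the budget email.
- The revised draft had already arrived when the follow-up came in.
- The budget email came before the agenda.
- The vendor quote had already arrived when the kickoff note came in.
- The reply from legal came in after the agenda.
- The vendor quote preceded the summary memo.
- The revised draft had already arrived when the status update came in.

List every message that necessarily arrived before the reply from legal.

Directly stated before the reply from legal: the agenda, the budget email, and the follow-up.
The revised draft reaches the reply from legal via the revised draft → the follow-up → the reply from legal.

the agenda, the budget email, the follow-up, the revised draft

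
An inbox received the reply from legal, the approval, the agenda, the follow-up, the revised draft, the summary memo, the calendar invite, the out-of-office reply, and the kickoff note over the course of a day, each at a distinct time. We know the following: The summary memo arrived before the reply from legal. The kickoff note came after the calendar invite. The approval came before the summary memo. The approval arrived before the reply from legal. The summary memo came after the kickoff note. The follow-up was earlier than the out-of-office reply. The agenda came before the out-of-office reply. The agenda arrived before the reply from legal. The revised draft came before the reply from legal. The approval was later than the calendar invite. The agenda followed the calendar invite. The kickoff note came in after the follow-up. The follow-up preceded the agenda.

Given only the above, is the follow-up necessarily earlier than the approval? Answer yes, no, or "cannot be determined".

No chain of stated constraints runs from the follow-up to the approval, and none runs from the approval to the follow-up either.
So the relative order of the follow-up and the approval is not fixed by the given facts.

cannot be determined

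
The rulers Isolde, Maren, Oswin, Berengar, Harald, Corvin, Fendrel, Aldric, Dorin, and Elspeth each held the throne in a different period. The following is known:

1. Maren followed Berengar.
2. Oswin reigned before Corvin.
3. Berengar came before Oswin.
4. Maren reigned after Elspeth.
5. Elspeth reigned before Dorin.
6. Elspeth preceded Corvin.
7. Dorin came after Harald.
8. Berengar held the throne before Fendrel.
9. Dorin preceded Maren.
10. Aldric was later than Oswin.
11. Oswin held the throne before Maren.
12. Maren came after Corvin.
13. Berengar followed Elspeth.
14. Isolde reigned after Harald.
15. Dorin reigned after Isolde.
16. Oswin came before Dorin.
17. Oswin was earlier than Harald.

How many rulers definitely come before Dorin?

Directly stated before Dorin: Elspeth, Harald, Isolde, and Oswin.
Berengar reaches Dorin via Berengar → Oswin → Dorin.
No chain forces Corvin (or any of the others) ahead of Dorin.
That's Berengar, Elspeth, Harald, Isolde, and Oswin — 5 in all.

5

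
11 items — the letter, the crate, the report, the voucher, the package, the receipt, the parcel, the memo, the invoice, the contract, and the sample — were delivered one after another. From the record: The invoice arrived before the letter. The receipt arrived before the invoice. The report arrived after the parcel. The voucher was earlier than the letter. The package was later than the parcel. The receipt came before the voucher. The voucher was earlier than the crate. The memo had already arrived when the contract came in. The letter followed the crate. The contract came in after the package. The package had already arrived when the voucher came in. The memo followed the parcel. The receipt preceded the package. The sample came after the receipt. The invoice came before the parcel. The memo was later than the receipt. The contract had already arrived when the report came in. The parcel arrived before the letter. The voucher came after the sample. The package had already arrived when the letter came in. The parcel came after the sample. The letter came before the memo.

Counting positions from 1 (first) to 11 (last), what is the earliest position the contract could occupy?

10

The crate, the invoice, the letter, the memo, the package, the parcel, the receipt, the sample, and the voucher must all come before the contract — 9 forced predecessors.
Nothing else is forced ahead of the contract, so its earliest slot is position 9 + 1 = 10.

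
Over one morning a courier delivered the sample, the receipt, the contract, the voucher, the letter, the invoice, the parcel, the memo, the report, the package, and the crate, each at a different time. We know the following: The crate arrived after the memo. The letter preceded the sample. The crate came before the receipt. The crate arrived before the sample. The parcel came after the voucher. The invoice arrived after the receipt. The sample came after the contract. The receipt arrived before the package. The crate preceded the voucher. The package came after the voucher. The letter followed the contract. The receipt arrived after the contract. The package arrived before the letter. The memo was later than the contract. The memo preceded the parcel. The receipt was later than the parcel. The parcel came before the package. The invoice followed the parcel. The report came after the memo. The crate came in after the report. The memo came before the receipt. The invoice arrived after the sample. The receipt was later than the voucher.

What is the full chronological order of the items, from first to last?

the contract, the memo, the report, the crate, the voucher, the parcel, the receipt, the package, the letter, the sample, the invoice

The constraints fix every adjacent pair, so only one ordering works:
the contract → the memo → the report → the crate → the voucher → the parcel → the receipt → the package → the letter → the sample → the invoice.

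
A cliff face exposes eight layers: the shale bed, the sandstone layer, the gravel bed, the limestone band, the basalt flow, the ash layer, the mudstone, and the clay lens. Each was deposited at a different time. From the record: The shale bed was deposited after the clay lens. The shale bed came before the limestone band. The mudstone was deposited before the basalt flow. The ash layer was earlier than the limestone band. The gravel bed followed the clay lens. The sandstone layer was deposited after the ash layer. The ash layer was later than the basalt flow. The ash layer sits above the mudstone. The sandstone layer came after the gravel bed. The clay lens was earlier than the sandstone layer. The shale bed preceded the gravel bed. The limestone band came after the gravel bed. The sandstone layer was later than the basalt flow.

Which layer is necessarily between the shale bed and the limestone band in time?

Tracing the constraints gives the shale bed → the gravel bed → the limestone band, so the gravel bed sits after the shale bed and before the limestone band.
No other layer is forced both after the shale bed and before the limestone band.

the gravel bed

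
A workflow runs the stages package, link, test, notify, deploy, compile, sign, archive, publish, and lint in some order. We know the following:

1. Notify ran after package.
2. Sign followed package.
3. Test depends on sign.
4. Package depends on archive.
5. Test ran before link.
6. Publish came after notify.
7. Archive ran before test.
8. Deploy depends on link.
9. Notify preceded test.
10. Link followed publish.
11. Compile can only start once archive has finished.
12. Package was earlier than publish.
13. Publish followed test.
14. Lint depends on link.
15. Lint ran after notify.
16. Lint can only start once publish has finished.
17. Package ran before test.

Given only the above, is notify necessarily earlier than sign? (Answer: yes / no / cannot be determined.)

cannot be determined

No chain of stated constraints runs from notify to sign, and none runs from sign to notify either.
So the relative order of notify and sign is not fixed by the given facts.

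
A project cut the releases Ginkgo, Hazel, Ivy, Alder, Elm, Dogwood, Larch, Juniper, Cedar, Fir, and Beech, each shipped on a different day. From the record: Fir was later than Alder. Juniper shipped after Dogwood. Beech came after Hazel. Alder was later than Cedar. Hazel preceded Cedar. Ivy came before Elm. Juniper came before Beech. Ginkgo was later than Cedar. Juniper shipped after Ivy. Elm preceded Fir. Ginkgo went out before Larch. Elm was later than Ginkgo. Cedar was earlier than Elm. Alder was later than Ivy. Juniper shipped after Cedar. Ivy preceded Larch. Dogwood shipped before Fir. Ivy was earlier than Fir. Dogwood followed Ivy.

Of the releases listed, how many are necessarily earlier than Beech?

Directly stated before Beech: Hazel and Juniper.
Cedar reaches Beech via Cedar → Juniper → Beech.
Dogwood reaches Beech via Dogwood → Juniper → Beech.
Ivy reaches Beech via Ivy → Juniper → Beech.
That's Cedar, Dogwood, Hazel, Ivy, and Juniper — 5 in all.

5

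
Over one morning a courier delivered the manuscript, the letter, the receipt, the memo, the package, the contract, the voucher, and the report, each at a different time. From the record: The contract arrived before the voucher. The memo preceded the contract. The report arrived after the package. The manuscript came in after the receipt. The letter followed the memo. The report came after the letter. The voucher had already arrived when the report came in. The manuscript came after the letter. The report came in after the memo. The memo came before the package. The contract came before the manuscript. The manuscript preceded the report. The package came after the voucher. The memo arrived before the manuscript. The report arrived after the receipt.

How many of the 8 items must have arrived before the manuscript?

Directly stated before the manuscript: the contract, the letter, the memo, and the receipt.
No chain forces the voucher (or any of the others) ahead of the manuscript.
That's the contract, the letter, the memo, and the receipt — 4 in all.

4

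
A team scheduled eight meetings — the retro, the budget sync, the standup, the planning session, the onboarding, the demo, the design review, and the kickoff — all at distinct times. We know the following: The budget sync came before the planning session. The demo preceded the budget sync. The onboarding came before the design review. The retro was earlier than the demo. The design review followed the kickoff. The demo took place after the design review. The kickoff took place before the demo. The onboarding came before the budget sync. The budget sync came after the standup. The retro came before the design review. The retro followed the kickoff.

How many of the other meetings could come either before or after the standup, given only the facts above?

Forced after the standup: the budget sync and the planning session.
That leaves the demo, the design review, the kickoff, the onboarding, and the retro with no forced order relative to the standup — 5.

5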